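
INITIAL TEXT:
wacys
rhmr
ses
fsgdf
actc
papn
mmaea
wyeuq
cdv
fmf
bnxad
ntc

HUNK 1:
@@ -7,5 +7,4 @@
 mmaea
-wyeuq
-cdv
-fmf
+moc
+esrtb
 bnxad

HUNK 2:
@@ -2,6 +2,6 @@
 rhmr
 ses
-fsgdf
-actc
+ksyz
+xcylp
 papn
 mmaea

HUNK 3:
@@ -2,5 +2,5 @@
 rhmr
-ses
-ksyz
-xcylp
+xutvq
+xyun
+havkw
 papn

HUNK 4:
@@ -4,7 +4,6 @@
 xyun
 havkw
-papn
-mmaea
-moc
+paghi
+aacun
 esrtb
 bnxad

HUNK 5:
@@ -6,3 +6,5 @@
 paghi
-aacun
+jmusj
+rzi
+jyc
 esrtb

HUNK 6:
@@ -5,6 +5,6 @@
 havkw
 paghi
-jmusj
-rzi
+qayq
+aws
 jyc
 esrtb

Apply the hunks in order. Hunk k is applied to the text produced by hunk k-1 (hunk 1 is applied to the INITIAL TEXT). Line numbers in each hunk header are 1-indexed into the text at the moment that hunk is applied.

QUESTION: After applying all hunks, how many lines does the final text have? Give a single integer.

Hunk 1: at line 7 remove [wyeuq,cdv,fmf] add [moc,esrtb] -> 11 lines: wacys rhmr ses fsgdf actc papn mmaea moc esrtb bnxad ntc
Hunk 2: at line 2 remove [fsgdf,actc] add [ksyz,xcylp] -> 11 lines: wacys rhmr ses ksyz xcylp papn mmaea moc esrtb bnxad ntc
Hunk 3: at line 2 remove [ses,ksyz,xcylp] add [xutvq,xyun,havkw] -> 11 lines: wacys rhmr xutvq xyun havkw papn mmaea moc esrtb bnxad ntc
Hunk 4: at line 4 remove [papn,mmaea,moc] add [paghi,aacun] -> 10 lines: wacys rhmr xutvq xyun havkw paghi aacun esrtb bnxad ntc
Hunk 5: at line 6 remove [aacun] add [jmusj,rzi,jyc] -> 12 lines: wacys rhmr xutvq xyun havkw paghi jmusj rzi jyc esrtb bnxad ntc
Hunk 6: at line 5 remove [jmusj,rzi] add [qayq,aws] -> 12 lines: wacys rhmr xutvq xyun havkw paghi qayq aws jyc esrtb bnxad ntc
Final line count: 12

Answer: 12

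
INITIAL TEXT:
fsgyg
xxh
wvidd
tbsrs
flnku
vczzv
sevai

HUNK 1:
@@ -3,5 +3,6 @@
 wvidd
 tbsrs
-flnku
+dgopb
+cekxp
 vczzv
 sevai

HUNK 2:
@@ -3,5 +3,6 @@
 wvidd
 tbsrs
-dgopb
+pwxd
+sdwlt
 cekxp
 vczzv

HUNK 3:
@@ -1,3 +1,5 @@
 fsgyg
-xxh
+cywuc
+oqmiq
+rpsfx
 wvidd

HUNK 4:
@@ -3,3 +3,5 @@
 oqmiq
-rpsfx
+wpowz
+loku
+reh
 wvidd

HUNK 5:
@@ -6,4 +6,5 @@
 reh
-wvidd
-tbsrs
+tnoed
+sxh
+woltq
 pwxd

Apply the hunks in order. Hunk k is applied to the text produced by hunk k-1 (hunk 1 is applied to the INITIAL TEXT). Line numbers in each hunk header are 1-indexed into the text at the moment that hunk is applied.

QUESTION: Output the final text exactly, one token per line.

Answer: fsgyg
cywuc
oqmiq
wpowz
loku
reh
tnoed
sxh
woltq
pwxd
sdwlt
cekxp
vczzv
sevai

Derivation:
Hunk 1: at line 3 remove [flnku] add [dgopb,cekxp] -> 8 lines: fsgyg xxh wvidd tbsrs dgopb cekxp vczzv sevai
Hunk 2: at line 3 remove [dgopb] add [pwxd,sdwlt] -> 9 lines: fsgyg xxh wvidd tbsrs pwxd sdwlt cekxp vczzv sevai
Hunk 3: at line 1 remove [xxh] add [cywuc,oqmiq,rpsfx] -> 11 lines: fsgyg cywuc oqmiq rpsfx wvidd tbsrs pwxd sdwlt cekxp vczzv sevai
Hunk 4: at line 3 remove [rpsfx] add [wpowz,loku,reh] -> 13 lines: fsgyg cywuc oqmiq wpowz loku reh wvidd tbsrs pwxd sdwlt cekxp vczzv sevai
Hunk 5: at line 6 remove [wvidd,tbsrs] add [tnoed,sxh,woltq] -> 14 lines: fsgyg cywuc oqmiq wpowz loku reh tnoed sxh woltq pwxd sdwlt cekxp vczzv sevai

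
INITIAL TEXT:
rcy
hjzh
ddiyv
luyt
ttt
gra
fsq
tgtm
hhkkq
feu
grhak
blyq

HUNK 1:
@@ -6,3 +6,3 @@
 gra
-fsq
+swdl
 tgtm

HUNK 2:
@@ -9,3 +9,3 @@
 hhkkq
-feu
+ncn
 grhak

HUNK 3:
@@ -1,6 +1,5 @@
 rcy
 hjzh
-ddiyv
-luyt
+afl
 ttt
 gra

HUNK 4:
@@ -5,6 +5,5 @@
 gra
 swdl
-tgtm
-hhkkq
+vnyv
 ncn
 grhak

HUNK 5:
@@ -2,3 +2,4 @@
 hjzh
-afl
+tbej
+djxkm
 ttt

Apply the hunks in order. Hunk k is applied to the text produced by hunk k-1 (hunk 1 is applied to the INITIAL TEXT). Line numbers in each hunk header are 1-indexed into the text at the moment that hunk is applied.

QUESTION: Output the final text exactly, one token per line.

Hunk 1: at line 6 remove [fsq] add [swdl] -> 12 lines: rcy hjzh ddiyv luyt ttt gra swdl tgtm hhkkq feu grhak blyq
Hunk 2: at line 9 remove [feu] add [ncn] -> 12 lines: rcy hjzh ddiyv luyt ttt gra swdl tgtm hhkkq ncn grhak blyq
Hunk 3: at line 1 remove [ddiyv,luyt] add [afl] -> 11 lines: rcy hjzh afl ttt gra swdl tgtm hhkkq ncn grhak blyq
Hunk 4: at line 5 remove [tgtm,hhkkq] add [vnyv] -> 10 lines: rcy hjzh afl ttt gra swdl vnyv ncn grhak blyq
Hunk 5: at line 2 remove [afl] add [tbej,djxkm] -> 11 lines: rcy hjzh tbej djxkm ttt gra swdl vnyv ncn grhak blyq

Answer: rcy
hjzh
tbej
djxkm
ttt
gra
swdl
vnyv
ncn
grhak
blyq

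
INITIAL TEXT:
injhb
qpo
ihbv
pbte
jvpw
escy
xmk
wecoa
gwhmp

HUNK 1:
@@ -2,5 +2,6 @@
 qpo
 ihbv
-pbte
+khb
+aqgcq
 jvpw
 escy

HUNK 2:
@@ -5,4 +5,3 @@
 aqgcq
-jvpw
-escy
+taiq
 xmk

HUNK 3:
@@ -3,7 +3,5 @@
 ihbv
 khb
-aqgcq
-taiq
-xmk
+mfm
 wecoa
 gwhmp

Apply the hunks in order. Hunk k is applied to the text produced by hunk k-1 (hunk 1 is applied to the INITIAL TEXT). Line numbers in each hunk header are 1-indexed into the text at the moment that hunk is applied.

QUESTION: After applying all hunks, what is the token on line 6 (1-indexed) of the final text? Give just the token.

Hunk 1: at line 2 remove [pbte] add [khb,aqgcq] -> 10 lines: injhb qpo ihbv khb aqgcq jvpw escy xmk wecoa gwhmp
Hunk 2: at line 5 remove [jvpw,escy] add [taiq] -> 9 lines: injhb qpo ihbv khb aqgcq taiq xmk wecoa gwhmp
Hunk 3: at line 3 remove [aqgcq,taiq,xmk] add [mfm] -> 7 lines: injhb qpo ihbv khb mfm wecoa gwhmp
Final line 6: wecoa

Answer: wecoa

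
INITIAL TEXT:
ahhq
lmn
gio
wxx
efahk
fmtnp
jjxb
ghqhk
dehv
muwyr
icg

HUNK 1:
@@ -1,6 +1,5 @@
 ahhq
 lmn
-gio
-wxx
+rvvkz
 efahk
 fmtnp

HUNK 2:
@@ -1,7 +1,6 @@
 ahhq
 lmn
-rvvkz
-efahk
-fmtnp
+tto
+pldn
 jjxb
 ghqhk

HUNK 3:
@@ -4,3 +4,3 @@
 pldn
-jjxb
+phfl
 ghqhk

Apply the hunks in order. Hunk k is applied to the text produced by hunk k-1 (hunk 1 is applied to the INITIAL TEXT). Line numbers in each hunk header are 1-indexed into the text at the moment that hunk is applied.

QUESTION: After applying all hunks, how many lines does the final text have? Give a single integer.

Answer: 9

Derivation:
Hunk 1: at line 1 remove [gio,wxx] add [rvvkz] -> 10 lines: ahhq lmn rvvkz efahk fmtnp jjxb ghqhk dehv muwyr icg
Hunk 2: at line 1 remove [rvvkz,efahk,fmtnp] add [tto,pldn] -> 9 lines: ahhq lmn tto pldn jjxb ghqhk dehv muwyr icg
Hunk 3: at line 4 remove [jjxb] add [phfl] -> 9 lines: ahhq lmn tto pldn phfl ghqhk dehv muwyr icg
Final line count: 9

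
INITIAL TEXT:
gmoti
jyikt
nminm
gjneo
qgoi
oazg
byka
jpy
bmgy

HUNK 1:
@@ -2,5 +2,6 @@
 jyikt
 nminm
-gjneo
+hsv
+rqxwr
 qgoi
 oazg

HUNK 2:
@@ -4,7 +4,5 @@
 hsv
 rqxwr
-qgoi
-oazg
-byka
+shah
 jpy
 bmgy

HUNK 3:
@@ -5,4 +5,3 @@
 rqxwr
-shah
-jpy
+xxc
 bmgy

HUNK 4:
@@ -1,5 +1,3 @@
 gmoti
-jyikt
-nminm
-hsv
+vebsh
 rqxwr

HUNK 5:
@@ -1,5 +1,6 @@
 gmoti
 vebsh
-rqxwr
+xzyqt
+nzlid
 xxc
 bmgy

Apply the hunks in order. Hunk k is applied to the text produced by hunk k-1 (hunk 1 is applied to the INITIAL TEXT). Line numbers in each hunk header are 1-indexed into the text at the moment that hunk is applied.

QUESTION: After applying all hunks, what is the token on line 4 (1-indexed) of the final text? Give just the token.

Hunk 1: at line 2 remove [gjneo] add [hsv,rqxwr] -> 10 lines: gmoti jyikt nminm hsv rqxwr qgoi oazg byka jpy bmgy
Hunk 2: at line 4 remove [qgoi,oazg,byka] add [shah] -> 8 lines: gmoti jyikt nminm hsv rqxwr shah jpy bmgy
Hunk 3: at line 5 remove [shah,jpy] add [xxc] -> 7 lines: gmoti jyikt nminm hsv rqxwr xxc bmgy
Hunk 4: at line 1 remove [jyikt,nminm,hsv] add [vebsh] -> 5 lines: gmoti vebsh rqxwr xxc bmgy
Hunk 5: at line 1 remove [rqxwr] add [xzyqt,nzlid] -> 6 lines: gmoti vebsh xzyqt nzlid xxc bmgy
Final line 4: nzlid

Answer: nzlid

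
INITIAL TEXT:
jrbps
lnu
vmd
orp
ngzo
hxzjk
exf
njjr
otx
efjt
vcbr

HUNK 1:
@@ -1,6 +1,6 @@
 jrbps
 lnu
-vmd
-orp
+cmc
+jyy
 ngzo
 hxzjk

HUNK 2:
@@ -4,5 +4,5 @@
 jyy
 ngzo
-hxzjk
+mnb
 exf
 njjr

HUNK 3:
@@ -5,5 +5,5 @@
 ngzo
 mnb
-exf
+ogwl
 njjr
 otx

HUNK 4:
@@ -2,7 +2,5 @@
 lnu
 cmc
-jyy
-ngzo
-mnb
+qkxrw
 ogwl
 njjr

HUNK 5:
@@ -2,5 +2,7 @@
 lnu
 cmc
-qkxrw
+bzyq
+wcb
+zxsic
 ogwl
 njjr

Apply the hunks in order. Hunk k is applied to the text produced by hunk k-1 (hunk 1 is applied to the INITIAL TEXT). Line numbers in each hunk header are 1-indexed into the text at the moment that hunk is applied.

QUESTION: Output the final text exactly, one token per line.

Hunk 1: at line 1 remove [vmd,orp] add [cmc,jyy] -> 11 lines: jrbps lnu cmc jyy ngzo hxzjk exf njjr otx efjt vcbr
Hunk 2: at line 4 remove [hxzjk] add [mnb] -> 11 lines: jrbps lnu cmc jyy ngzo mnb exf njjr otx efjt vcbr
Hunk 3: at line 5 remove [exf] add [ogwl] -> 11 lines: jrbps lnu cmc jyy ngzo mnb ogwl njjr otx efjt vcbr
Hunk 4: at line 2 remove [jyy,ngzo,mnb] add [qkxrw] -> 9 lines: jrbps lnu cmc qkxrw ogwl njjr otx efjt vcbr
Hunk 5: at line 2 remove [qkxrw] add [bzyq,wcb,zxsic] -> 11 lines: jrbps lnu cmc bzyq wcb zxsic ogwl njjr otx efjt vcbr

Answer: jrbps
lnu
cmc
bzyq
wcb
zxsic
ogwl
njjr
otx
efjt
vcbr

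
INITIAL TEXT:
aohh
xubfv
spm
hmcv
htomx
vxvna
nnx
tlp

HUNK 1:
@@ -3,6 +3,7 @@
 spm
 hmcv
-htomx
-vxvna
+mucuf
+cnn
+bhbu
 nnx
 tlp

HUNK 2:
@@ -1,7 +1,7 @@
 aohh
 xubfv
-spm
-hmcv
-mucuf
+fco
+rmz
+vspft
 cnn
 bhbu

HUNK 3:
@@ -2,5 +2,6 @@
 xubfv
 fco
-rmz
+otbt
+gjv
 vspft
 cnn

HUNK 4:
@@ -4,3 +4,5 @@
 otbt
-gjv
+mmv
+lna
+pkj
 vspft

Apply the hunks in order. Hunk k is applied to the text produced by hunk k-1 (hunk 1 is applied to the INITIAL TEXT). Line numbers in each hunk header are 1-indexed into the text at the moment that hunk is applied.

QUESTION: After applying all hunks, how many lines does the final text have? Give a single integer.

Answer: 12

Derivation:
Hunk 1: at line 3 remove [htomx,vxvna] add [mucuf,cnn,bhbu] -> 9 lines: aohh xubfv spm hmcv mucuf cnn bhbu nnx tlp
Hunk 2: at line 1 remove [spm,hmcv,mucuf] add [fco,rmz,vspft] -> 9 lines: aohh xubfv fco rmz vspft cnn bhbu nnx tlp
Hunk 3: at line 2 remove [rmz] add [otbt,gjv] -> 10 lines: aohh xubfv fco otbt gjv vspft cnn bhbu nnx tlp
Hunk 4: at line 4 remove [gjv] add [mmv,lna,pkj] -> 12 lines: aohh xubfv fco otbt mmv lna pkj vspft cnn bhbu nnx tlp
Final line count: 12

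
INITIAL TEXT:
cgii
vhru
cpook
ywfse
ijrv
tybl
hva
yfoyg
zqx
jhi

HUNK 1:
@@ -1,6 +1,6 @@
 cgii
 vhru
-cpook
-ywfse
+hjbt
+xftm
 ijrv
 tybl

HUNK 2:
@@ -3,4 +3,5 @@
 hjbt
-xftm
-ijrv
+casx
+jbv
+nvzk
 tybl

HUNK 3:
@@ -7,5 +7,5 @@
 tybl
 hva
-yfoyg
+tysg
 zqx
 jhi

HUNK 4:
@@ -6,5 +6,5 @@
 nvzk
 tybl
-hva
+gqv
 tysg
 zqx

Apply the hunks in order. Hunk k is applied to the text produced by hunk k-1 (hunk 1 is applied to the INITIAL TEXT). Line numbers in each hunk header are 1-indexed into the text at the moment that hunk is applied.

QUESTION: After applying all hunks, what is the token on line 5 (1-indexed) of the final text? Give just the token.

Hunk 1: at line 1 remove [cpook,ywfse] add [hjbt,xftm] -> 10 lines: cgii vhru hjbt xftm ijrv tybl hva yfoyg zqx jhi
Hunk 2: at line 3 remove [xftm,ijrv] add [casx,jbv,nvzk] -> 11 lines: cgii vhru hjbt casx jbv nvzk tybl hva yfoyg zqx jhi
Hunk 3: at line 7 remove [yfoyg] add [tysg] -> 11 lines: cgii vhru hjbt casx jbv nvzk tybl hva tysg zqx jhi
Hunk 4: at line 6 remove [hva] add [gqv] -> 11 lines: cgii vhru hjbt casx jbv nvzk tybl gqv tysg zqx jhi
Final line 5: jbv

Answer: jbv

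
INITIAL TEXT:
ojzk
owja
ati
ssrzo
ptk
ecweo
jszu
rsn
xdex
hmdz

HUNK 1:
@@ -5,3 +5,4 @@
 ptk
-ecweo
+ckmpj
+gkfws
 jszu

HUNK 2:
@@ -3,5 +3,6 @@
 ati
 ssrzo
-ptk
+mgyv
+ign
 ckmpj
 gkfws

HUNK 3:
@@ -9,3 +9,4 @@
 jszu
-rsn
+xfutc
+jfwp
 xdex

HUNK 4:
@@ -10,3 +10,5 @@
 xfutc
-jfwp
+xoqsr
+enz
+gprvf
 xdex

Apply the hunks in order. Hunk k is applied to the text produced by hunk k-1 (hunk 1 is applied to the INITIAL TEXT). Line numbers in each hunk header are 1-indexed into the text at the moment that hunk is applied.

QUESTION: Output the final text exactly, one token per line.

Answer: ojzk
owja
ati
ssrzo
mgyv
ign
ckmpj
gkfws
jszu
xfutc
xoqsr
enz
gprvf
xdex
hmdz

Derivation:
Hunk 1: at line 5 remove [ecweo] add [ckmpj,gkfws] -> 11 lines: ojzk owja ati ssrzo ptk ckmpj gkfws jszu rsn xdex hmdz
Hunk 2: at line 3 remove [ptk] add [mgyv,ign] -> 12 lines: ojzk owja ati ssrzo mgyv ign ckmpj gkfws jszu rsn xdex hmdz
Hunk 3: at line 9 remove [rsn] add [xfutc,jfwp] -> 13 lines: ojzk owja ati ssrzo mgyv ign ckmpj gkfws jszu xfutc jfwp xdex hmdz
Hunk 4: at line 10 remove [jfwp] add [xoqsr,enz,gprvf] -> 15 lines: ojzk owja ati ssrzo mgyv ign ckmpj gkfws jszu xfutc xoqsr enz gprvf xdex hmdz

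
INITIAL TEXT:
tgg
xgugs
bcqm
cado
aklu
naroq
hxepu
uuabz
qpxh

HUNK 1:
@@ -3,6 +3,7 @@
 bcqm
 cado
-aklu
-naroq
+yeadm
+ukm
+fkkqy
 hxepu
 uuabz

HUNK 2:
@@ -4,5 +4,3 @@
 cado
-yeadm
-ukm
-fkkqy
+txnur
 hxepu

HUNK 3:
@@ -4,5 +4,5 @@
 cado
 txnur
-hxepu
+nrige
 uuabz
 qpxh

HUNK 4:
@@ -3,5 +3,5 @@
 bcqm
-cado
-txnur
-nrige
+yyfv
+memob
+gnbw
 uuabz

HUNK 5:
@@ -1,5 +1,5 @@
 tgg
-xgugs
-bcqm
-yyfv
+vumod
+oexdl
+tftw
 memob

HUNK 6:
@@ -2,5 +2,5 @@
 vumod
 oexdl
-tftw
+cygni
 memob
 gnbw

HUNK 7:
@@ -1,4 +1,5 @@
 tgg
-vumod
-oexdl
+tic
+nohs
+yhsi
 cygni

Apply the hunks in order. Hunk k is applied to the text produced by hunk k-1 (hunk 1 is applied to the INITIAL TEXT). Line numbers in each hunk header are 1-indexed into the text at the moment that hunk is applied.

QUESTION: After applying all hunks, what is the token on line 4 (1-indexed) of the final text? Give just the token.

Answer: yhsi

Derivation:
Hunk 1: at line 3 remove [aklu,naroq] add [yeadm,ukm,fkkqy] -> 10 lines: tgg xgugs bcqm cado yeadm ukm fkkqy hxepu uuabz qpxh
Hunk 2: at line 4 remove [yeadm,ukm,fkkqy] add [txnur] -> 8 lines: tgg xgugs bcqm cado txnur hxepu uuabz qpxh
Hunk 3: at line 4 remove [hxepu] add [nrige] -> 8 lines: tgg xgugs bcqm cado txnur nrige uuabz qpxh
Hunk 4: at line 3 remove [cado,txnur,nrige] add [yyfv,memob,gnbw] -> 8 lines: tgg xgugs bcqm yyfv memob gnbw uuabz qpxh
Hunk 5: at line 1 remove [xgugs,bcqm,yyfv] add [vumod,oexdl,tftw] -> 8 lines: tgg vumod oexdl tftw memob gnbw uuabz qpxh
Hunk 6: at line 2 remove [tftw] add [cygni] -> 8 lines: tgg vumod oexdl cygni memob gnbw uuabz qpxh
Hunk 7: at line 1 remove [vumod,oexdl] add [tic,nohs,yhsi] -> 9 lines: tgg tic nohs yhsi cygni memob gnbw uuabz qpxh
Final line 4: yhsi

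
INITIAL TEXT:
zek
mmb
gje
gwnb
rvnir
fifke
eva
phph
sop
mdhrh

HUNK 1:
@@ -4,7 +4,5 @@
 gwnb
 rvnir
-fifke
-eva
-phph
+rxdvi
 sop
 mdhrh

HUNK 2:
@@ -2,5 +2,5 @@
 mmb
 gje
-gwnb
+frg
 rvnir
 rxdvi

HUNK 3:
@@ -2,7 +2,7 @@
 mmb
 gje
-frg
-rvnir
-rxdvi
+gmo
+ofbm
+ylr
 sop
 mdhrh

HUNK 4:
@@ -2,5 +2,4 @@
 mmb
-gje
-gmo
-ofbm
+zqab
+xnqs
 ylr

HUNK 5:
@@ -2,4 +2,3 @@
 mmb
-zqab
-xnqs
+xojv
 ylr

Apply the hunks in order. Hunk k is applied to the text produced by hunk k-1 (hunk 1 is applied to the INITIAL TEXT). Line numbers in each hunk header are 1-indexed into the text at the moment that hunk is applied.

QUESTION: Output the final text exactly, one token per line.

Answer: zek
mmb
xojv
ylr
sop
mdhrh

Derivation:
Hunk 1: at line 4 remove [fifke,eva,phph] add [rxdvi] -> 8 lines: zek mmb gje gwnb rvnir rxdvi sop mdhrh
Hunk 2: at line 2 remove [gwnb] add [frg] -> 8 lines: zek mmb gje frg rvnir rxdvi sop mdhrh
Hunk 3: at line 2 remove [frg,rvnir,rxdvi] add [gmo,ofbm,ylr] -> 8 lines: zek mmb gje gmo ofbm ylr sop mdhrh
Hunk 4: at line 2 remove [gje,gmo,ofbm] add [zqab,xnqs] -> 7 lines: zek mmb zqab xnqs ylr sop mdhrh
Hunk 5: at line 2 remove [zqab,xnqs] add [xojv] -> 6 lines: zek mmb xojv ylr sop mdhrh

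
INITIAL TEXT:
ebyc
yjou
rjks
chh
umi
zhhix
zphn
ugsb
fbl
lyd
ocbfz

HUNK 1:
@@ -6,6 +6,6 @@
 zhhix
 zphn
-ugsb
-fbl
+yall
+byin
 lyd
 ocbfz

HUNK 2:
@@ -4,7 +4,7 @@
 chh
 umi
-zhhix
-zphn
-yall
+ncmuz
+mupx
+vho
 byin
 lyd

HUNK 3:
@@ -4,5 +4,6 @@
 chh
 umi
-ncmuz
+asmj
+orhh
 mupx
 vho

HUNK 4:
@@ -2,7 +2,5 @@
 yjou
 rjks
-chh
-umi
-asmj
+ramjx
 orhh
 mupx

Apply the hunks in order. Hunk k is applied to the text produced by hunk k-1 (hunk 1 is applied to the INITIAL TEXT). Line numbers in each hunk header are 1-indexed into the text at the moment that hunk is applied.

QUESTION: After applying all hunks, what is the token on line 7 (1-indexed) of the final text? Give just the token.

Hunk 1: at line 6 remove [ugsb,fbl] add [yall,byin] -> 11 lines: ebyc yjou rjks chh umi zhhix zphn yall byin lyd ocbfz
Hunk 2: at line 4 remove [zhhix,zphn,yall] add [ncmuz,mupx,vho] -> 11 lines: ebyc yjou rjks chh umi ncmuz mupx vho byin lyd ocbfz
Hunk 3: at line 4 remove [ncmuz] add [asmj,orhh] -> 12 lines: ebyc yjou rjks chh umi asmj orhh mupx vho byin lyd ocbfz
Hunk 4: at line 2 remove [chh,umi,asmj] add [ramjx] -> 10 lines: ebyc yjou rjks ramjx orhh mupx vho byin lyd ocbfz
Final line 7: vho

Answer: vho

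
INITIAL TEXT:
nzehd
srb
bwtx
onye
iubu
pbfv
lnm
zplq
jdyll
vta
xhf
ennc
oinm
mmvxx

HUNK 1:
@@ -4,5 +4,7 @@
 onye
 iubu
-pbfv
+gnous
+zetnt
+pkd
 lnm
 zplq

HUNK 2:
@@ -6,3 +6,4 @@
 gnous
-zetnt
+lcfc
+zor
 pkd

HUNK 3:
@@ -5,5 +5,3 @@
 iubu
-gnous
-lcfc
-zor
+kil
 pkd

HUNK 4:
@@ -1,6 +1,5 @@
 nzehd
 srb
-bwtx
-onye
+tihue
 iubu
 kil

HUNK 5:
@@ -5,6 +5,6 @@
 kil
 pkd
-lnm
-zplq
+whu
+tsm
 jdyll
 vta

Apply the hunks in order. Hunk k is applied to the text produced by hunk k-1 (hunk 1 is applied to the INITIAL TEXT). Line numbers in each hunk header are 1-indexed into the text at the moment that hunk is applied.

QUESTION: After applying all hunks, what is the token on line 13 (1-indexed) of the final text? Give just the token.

Hunk 1: at line 4 remove [pbfv] add [gnous,zetnt,pkd] -> 16 lines: nzehd srb bwtx onye iubu gnous zetnt pkd lnm zplq jdyll vta xhf ennc oinm mmvxx
Hunk 2: at line 6 remove [zetnt] add [lcfc,zor] -> 17 lines: nzehd srb bwtx onye iubu gnous lcfc zor pkd lnm zplq jdyll vta xhf ennc oinm mmvxx
Hunk 3: at line 5 remove [gnous,lcfc,zor] add [kil] -> 15 lines: nzehd srb bwtx onye iubu kil pkd lnm zplq jdyll vta xhf ennc oinm mmvxx
Hunk 4: at line 1 remove [bwtx,onye] add [tihue] -> 14 lines: nzehd srb tihue iubu kil pkd lnm zplq jdyll vta xhf ennc oinm mmvxx
Hunk 5: at line 5 remove [lnm,zplq] add [whu,tsm] -> 14 lines: nzehd srb tihue iubu kil pkd whu tsm jdyll vta xhf ennc oinm mmvxx
Final line 13: oinm

Answer: oinm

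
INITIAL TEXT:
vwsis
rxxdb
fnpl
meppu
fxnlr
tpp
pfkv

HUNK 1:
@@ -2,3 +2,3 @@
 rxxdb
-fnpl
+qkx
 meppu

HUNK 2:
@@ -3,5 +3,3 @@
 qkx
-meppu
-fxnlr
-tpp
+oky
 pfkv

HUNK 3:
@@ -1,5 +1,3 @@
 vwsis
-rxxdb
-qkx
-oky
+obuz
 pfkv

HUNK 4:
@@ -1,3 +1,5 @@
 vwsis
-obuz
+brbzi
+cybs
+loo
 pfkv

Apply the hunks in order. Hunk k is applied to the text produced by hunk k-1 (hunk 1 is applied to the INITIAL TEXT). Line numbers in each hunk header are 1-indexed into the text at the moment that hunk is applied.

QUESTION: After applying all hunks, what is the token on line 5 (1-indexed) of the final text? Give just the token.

Answer: pfkv

Derivation:
Hunk 1: at line 2 remove [fnpl] add [qkx] -> 7 lines: vwsis rxxdb qkx meppu fxnlr tpp pfkv
Hunk 2: at line 3 remove [meppu,fxnlr,tpp] add [oky] -> 5 lines: vwsis rxxdb qkx oky pfkv
Hunk 3: at line 1 remove [rxxdb,qkx,oky] add [obuz] -> 3 lines: vwsis obuz pfkv
Hunk 4: at line 1 remove [obuz] add [brbzi,cybs,loo] -> 5 lines: vwsis brbzi cybs loo pfkv
Final line 5: pfkv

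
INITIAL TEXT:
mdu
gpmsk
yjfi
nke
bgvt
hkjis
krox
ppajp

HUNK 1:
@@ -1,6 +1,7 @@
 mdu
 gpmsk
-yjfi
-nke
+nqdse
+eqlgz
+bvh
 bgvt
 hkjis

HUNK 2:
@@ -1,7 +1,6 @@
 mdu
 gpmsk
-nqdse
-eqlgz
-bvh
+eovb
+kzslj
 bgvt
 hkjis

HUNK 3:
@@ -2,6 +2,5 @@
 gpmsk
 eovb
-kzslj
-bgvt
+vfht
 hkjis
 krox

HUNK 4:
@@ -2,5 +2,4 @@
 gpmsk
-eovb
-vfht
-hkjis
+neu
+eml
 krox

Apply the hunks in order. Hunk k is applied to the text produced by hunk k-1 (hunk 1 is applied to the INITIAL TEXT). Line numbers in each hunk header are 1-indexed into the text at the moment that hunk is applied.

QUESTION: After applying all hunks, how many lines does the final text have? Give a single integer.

Answer: 6

Derivation:
Hunk 1: at line 1 remove [yjfi,nke] add [nqdse,eqlgz,bvh] -> 9 lines: mdu gpmsk nqdse eqlgz bvh bgvt hkjis krox ppajp
Hunk 2: at line 1 remove [nqdse,eqlgz,bvh] add [eovb,kzslj] -> 8 lines: mdu gpmsk eovb kzslj bgvt hkjis krox ppajp
Hunk 3: at line 2 remove [kzslj,bgvt] add [vfht] -> 7 lines: mdu gpmsk eovb vfht hkjis krox ppajp
Hunk 4: at line 2 remove [eovb,vfht,hkjis] add [neu,eml] -> 6 lines: mdu gpmsk neu eml krox ppajp
Final line count: 6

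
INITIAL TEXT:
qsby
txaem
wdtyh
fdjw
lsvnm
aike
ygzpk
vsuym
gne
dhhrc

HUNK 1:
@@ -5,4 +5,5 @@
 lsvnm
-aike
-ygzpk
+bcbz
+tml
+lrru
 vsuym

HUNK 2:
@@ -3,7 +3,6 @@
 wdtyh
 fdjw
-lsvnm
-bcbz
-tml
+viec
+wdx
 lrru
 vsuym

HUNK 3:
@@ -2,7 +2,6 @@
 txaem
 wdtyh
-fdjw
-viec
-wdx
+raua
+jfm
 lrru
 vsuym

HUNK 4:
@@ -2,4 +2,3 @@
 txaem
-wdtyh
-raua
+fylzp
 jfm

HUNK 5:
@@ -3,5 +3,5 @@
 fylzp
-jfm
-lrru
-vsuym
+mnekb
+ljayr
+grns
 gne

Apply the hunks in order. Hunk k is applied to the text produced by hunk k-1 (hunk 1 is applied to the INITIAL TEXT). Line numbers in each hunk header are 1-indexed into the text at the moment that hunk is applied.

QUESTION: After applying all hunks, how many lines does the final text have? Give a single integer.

Answer: 8

Derivation:
Hunk 1: at line 5 remove [aike,ygzpk] add [bcbz,tml,lrru] -> 11 lines: qsby txaem wdtyh fdjw lsvnm bcbz tml lrru vsuym gne dhhrc
Hunk 2: at line 3 remove [lsvnm,bcbz,tml] add [viec,wdx] -> 10 lines: qsby txaem wdtyh fdjw viec wdx lrru vsuym gne dhhrc
Hunk 3: at line 2 remove [fdjw,viec,wdx] add [raua,jfm] -> 9 lines: qsby txaem wdtyh raua jfm lrru vsuym gne dhhrc
Hunk 4: at line 2 remove [wdtyh,raua] add [fylzp] -> 8 lines: qsby txaem fylzp jfm lrru vsuym gne dhhrc
Hunk 5: at line 3 remove [jfm,lrru,vsuym] add [mnekb,ljayr,grns] -> 8 lines: qsby txaem fylzp mnekb ljayr grns gne dhhrc
Final line count: 8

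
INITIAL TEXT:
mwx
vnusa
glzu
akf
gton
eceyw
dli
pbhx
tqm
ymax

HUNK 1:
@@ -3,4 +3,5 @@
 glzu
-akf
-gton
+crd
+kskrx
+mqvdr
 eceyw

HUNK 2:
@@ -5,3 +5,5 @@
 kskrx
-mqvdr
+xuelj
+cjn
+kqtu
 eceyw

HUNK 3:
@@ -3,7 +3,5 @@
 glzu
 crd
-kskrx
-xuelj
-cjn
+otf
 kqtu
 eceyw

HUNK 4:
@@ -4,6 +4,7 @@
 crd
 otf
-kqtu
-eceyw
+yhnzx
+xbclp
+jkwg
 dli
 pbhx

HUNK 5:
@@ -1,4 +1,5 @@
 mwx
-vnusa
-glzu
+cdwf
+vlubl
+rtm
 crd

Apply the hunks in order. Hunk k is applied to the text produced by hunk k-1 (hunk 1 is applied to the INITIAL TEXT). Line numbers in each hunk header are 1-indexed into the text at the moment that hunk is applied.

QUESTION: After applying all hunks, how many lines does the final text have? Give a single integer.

Answer: 13

Derivation:
Hunk 1: at line 3 remove [akf,gton] add [crd,kskrx,mqvdr] -> 11 lines: mwx vnusa glzu crd kskrx mqvdr eceyw dli pbhx tqm ymax
Hunk 2: at line 5 remove [mqvdr] add [xuelj,cjn,kqtu] -> 13 lines: mwx vnusa glzu crd kskrx xuelj cjn kqtu eceyw dli pbhx tqm ymax
Hunk 3: at line 3 remove [kskrx,xuelj,cjn] add [otf] -> 11 lines: mwx vnusa glzu crd otf kqtu eceyw dli pbhx tqm ymax
Hunk 4: at line 4 remove [kqtu,eceyw] add [yhnzx,xbclp,jkwg] -> 12 lines: mwx vnusa glzu crd otf yhnzx xbclp jkwg dli pbhx tqm ymax
Hunk 5: at line 1 remove [vnusa,glzu] add [cdwf,vlubl,rtm] -> 13 lines: mwx cdwf vlubl rtm crd otf yhnzx xbclp jkwg dli pbhx tqm ymax
Final line count: 13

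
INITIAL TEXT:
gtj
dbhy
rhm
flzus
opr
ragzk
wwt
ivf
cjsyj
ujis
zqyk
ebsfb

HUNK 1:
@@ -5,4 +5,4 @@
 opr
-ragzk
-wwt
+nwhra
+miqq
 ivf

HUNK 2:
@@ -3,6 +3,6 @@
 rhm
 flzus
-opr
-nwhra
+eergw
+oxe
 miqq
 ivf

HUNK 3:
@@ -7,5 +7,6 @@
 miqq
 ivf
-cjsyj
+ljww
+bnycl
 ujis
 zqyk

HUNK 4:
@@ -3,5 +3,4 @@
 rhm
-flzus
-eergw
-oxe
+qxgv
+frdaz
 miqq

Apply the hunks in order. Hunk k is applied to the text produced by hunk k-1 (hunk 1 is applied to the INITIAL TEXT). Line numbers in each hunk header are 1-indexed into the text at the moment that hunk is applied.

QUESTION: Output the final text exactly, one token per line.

Answer: gtj
dbhy
rhm
qxgv
frdaz
miqq
ivf
ljww
bnycl
ujis
zqyk
ebsfb

Derivation:
Hunk 1: at line 5 remove [ragzk,wwt] add [nwhra,miqq] -> 12 lines: gtj dbhy rhm flzus opr nwhra miqq ivf cjsyj ujis zqyk ebsfb
Hunk 2: at line 3 remove [opr,nwhra] add [eergw,oxe] -> 12 lines: gtj dbhy rhm flzus eergw oxe miqq ivf cjsyj ujis zqyk ebsfb
Hunk 3: at line 7 remove [cjsyj] add [ljww,bnycl] -> 13 lines: gtj dbhy rhm flzus eergw oxe miqq ivf ljww bnycl ujis zqyk ebsfb
Hunk 4: at line 3 remove [flzus,eergw,oxe] add [qxgv,frdaz] -> 12 lines: gtj dbhy rhm qxgv frdaz miqq ivf ljww bnycl ujis zqyk ebsfb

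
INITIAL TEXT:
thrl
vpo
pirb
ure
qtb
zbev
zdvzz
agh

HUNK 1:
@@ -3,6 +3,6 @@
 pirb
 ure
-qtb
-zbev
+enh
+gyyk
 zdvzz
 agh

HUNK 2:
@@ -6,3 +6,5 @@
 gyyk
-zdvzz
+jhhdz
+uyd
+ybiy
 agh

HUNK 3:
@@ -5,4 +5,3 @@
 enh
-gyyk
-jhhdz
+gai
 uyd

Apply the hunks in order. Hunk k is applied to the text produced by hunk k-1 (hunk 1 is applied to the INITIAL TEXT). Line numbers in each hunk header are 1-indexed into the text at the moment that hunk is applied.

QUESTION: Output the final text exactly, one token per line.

Hunk 1: at line 3 remove [qtb,zbev] add [enh,gyyk] -> 8 lines: thrl vpo pirb ure enh gyyk zdvzz agh
Hunk 2: at line 6 remove [zdvzz] add [jhhdz,uyd,ybiy] -> 10 lines: thrl vpo pirb ure enh gyyk jhhdz uyd ybiy agh
Hunk 3: at line 5 remove [gyyk,jhhdz] add [gai] -> 9 lines: thrl vpo pirb ure enh gai uyd ybiy agh

Answer: thrl
vpo
pirb
ure
enh
gai
uyd
ybiy
agh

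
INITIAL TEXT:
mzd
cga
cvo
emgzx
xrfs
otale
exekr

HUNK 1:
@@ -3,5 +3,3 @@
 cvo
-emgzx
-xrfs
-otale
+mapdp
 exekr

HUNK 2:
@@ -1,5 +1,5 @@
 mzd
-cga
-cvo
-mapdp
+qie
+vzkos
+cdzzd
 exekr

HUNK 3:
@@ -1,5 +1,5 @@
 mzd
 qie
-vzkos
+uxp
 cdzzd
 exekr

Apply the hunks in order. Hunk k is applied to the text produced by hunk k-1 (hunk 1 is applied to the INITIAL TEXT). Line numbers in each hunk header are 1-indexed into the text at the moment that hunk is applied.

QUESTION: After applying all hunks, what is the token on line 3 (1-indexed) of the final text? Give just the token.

Answer: uxp

Derivation:
Hunk 1: at line 3 remove [emgzx,xrfs,otale] add [mapdp] -> 5 lines: mzd cga cvo mapdp exekr
Hunk 2: at line 1 remove [cga,cvo,mapdp] add [qie,vzkos,cdzzd] -> 5 lines: mzd qie vzkos cdzzd exekr
Hunk 3: at line 1 remove [vzkos] add [uxp] -> 5 lines: mzd qie uxp cdzzd exekr
Final line 3: uxp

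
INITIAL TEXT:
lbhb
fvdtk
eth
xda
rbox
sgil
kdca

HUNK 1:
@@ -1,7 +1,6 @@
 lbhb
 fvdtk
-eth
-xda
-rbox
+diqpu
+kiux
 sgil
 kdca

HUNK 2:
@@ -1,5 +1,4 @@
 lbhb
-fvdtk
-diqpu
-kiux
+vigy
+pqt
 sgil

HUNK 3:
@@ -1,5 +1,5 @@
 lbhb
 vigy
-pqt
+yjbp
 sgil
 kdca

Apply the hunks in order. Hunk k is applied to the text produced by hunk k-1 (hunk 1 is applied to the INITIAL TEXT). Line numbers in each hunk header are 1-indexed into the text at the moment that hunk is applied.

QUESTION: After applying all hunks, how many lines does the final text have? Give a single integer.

Hunk 1: at line 1 remove [eth,xda,rbox] add [diqpu,kiux] -> 6 lines: lbhb fvdtk diqpu kiux sgil kdca
Hunk 2: at line 1 remove [fvdtk,diqpu,kiux] add [vigy,pqt] -> 5 lines: lbhb vigy pqt sgil kdca
Hunk 3: at line 1 remove [pqt] add [yjbp] -> 5 lines: lbhb vigy yjbp sgil kdca
Final line count: 5

Answer: 5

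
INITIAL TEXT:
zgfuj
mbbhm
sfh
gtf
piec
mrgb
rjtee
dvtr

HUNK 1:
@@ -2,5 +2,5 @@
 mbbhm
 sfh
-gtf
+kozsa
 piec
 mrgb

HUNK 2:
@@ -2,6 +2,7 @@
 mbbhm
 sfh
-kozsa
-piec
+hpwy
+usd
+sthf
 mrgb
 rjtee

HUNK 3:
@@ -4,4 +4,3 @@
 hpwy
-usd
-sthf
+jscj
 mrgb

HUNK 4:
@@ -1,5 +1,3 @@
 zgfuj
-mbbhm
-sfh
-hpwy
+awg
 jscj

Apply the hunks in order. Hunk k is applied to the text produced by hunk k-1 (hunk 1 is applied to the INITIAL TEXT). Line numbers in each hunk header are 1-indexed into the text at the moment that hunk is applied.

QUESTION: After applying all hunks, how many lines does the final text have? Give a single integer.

Answer: 6

Derivation:
Hunk 1: at line 2 remove [gtf] add [kozsa] -> 8 lines: zgfuj mbbhm sfh kozsa piec mrgb rjtee dvtr
Hunk 2: at line 2 remove [kozsa,piec] add [hpwy,usd,sthf] -> 9 lines: zgfuj mbbhm sfh hpwy usd sthf mrgb rjtee dvtr
Hunk 3: at line 4 remove [usd,sthf] add [jscj] -> 8 lines: zgfuj mbbhm sfh hpwy jscj mrgb rjtee dvtr
Hunk 4: at line 1 remove [mbbhm,sfh,hpwy] add [awg] -> 6 lines: zgfuj awg jscj mrgb rjtee dvtr
Final line count: 6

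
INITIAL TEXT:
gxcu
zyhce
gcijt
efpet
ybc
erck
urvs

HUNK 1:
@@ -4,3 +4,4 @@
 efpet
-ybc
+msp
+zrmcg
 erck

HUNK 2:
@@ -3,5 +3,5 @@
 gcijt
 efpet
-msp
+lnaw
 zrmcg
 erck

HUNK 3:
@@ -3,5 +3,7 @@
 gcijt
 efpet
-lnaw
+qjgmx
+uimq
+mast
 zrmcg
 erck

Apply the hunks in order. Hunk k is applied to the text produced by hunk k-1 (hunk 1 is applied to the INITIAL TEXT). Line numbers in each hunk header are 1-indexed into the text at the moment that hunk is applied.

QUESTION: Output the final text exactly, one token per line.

Answer: gxcu
zyhce
gcijt
efpet
qjgmx
uimq
mast
zrmcg
erck
urvs

Derivation:
Hunk 1: at line 4 remove [ybc] add [msp,zrmcg] -> 8 lines: gxcu zyhce gcijt efpet msp zrmcg erck urvs
Hunk 2: at line 3 remove [msp] add [lnaw] -> 8 lines: gxcu zyhce gcijt efpet lnaw zrmcg erck urvs
Hunk 3: at line 3 remove [lnaw] add [qjgmx,uimq,mast] -> 10 lines: gxcu zyhce gcijt efpet qjgmx uimq mast zrmcg erck urvs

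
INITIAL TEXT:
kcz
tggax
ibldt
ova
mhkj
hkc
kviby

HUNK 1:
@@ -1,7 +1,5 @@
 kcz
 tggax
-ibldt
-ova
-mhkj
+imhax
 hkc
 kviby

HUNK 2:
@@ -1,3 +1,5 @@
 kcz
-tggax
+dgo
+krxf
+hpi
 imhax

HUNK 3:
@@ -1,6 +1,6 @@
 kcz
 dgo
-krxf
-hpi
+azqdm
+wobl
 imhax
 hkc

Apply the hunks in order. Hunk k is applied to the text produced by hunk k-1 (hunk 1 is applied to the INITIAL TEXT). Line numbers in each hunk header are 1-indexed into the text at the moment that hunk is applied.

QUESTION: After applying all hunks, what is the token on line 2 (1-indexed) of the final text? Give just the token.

Hunk 1: at line 1 remove [ibldt,ova,mhkj] add [imhax] -> 5 lines: kcz tggax imhax hkc kviby
Hunk 2: at line 1 remove [tggax] add [dgo,krxf,hpi] -> 7 lines: kcz dgo krxf hpi imhax hkc kviby
Hunk 3: at line 1 remove [krxf,hpi] add [azqdm,wobl] -> 7 lines: kcz dgo azqdm wobl imhax hkc kviby
Final line 2: dgo

Answer: dgo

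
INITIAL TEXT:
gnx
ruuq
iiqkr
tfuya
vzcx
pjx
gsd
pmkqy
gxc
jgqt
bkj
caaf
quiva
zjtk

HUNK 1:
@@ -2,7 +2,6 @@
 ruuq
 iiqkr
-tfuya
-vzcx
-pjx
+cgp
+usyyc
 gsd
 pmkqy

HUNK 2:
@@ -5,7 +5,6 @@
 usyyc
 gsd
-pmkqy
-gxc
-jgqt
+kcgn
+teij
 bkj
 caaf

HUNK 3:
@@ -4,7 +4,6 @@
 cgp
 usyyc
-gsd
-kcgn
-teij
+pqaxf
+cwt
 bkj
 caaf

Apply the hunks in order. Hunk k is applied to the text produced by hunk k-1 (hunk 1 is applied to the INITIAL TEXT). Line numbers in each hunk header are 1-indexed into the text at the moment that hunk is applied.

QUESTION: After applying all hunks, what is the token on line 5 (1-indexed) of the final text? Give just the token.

Hunk 1: at line 2 remove [tfuya,vzcx,pjx] add [cgp,usyyc] -> 13 lines: gnx ruuq iiqkr cgp usyyc gsd pmkqy gxc jgqt bkj caaf quiva zjtk
Hunk 2: at line 5 remove [pmkqy,gxc,jgqt] add [kcgn,teij] -> 12 lines: gnx ruuq iiqkr cgp usyyc gsd kcgn teij bkj caaf quiva zjtk
Hunk 3: at line 4 remove [gsd,kcgn,teij] add [pqaxf,cwt] -> 11 lines: gnx ruuq iiqkr cgp usyyc pqaxf cwt bkj caaf quiva zjtk
Final line 5: usyyc

Answer: usyyc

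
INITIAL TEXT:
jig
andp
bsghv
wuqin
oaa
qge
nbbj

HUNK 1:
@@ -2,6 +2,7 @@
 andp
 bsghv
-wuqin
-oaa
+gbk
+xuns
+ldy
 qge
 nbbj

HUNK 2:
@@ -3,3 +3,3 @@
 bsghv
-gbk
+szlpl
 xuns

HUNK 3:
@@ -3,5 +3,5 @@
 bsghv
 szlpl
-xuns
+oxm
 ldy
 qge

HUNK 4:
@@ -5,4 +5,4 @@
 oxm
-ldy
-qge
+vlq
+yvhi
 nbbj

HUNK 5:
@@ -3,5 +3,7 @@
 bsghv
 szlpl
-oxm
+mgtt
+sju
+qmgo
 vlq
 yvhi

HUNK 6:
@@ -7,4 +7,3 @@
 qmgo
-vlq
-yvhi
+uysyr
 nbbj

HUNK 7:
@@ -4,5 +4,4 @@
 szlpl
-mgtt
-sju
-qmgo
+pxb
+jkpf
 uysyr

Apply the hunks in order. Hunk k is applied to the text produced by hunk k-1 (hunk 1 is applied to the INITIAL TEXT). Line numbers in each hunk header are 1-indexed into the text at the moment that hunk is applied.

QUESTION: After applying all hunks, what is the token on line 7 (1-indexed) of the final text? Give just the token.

Hunk 1: at line 2 remove [wuqin,oaa] add [gbk,xuns,ldy] -> 8 lines: jig andp bsghv gbk xuns ldy qge nbbj
Hunk 2: at line 3 remove [gbk] add [szlpl] -> 8 lines: jig andp bsghv szlpl xuns ldy qge nbbj
Hunk 3: at line 3 remove [xuns] add [oxm] -> 8 lines: jig andp bsghv szlpl oxm ldy qge nbbj
Hunk 4: at line 5 remove [ldy,qge] add [vlq,yvhi] -> 8 lines: jig andp bsghv szlpl oxm vlq yvhi nbbj
Hunk 5: at line 3 remove [oxm] add [mgtt,sju,qmgo] -> 10 lines: jig andp bsghv szlpl mgtt sju qmgo vlq yvhi nbbj
Hunk 6: at line 7 remove [vlq,yvhi] add [uysyr] -> 9 lines: jig andp bsghv szlpl mgtt sju qmgo uysyr nbbj
Hunk 7: at line 4 remove [mgtt,sju,qmgo] add [pxb,jkpf] -> 8 lines: jig andp bsghv szlpl pxb jkpf uysyr nbbj
Final line 7: uysyr

Answer: uysyr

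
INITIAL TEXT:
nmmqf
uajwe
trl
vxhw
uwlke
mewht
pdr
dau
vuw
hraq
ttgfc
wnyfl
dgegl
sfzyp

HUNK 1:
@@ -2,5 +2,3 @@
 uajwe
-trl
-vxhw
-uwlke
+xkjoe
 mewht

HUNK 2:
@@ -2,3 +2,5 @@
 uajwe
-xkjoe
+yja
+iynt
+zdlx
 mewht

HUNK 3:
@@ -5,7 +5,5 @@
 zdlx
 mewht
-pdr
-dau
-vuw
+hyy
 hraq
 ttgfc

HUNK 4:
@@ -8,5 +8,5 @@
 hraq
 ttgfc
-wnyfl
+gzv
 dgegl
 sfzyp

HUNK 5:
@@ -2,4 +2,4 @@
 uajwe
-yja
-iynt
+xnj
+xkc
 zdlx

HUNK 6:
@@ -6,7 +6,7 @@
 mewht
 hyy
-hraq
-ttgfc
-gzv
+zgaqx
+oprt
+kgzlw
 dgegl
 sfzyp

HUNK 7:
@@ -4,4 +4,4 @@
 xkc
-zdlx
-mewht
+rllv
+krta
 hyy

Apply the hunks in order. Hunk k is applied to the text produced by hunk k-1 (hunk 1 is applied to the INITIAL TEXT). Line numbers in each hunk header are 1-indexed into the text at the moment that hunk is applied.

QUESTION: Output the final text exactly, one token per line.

Answer: nmmqf
uajwe
xnj
xkc
rllv
krta
hyy
zgaqx
oprt
kgzlw
dgegl
sfzyp

Derivation:
Hunk 1: at line 2 remove [trl,vxhw,uwlke] add [xkjoe] -> 12 lines: nmmqf uajwe xkjoe mewht pdr dau vuw hraq ttgfc wnyfl dgegl sfzyp
Hunk 2: at line 2 remove [xkjoe] add [yja,iynt,zdlx] -> 14 lines: nmmqf uajwe yja iynt zdlx mewht pdr dau vuw hraq ttgfc wnyfl dgegl sfzyp
Hunk 3: at line 5 remove [pdr,dau,vuw] add [hyy] -> 12 lines: nmmqf uajwe yja iynt zdlx mewht hyy hraq ttgfc wnyfl dgegl sfzyp
Hunk 4: at line 8 remove [wnyfl] add [gzv] -> 12 lines: nmmqf uajwe yja iynt zdlx mewht hyy hraq ttgfc gzv dgegl sfzyp
Hunk 5: at line 2 remove [yja,iynt] add [xnj,xkc] -> 12 lines: nmmqf uajwe xnj xkc zdlx mewht hyy hraq ttgfc gzv dgegl sfzyp
Hunk 6: at line 6 remove [hraq,ttgfc,gzv] add [zgaqx,oprt,kgzlw] -> 12 lines: nmmqf uajwe xnj xkc zdlx mewht hyy zgaqx oprt kgzlw dgegl sfzyp
Hunk 7: at line 4 remove [zdlx,mewht] add [rllv,krta] -> 12 lines: nmmqf uajwe xnj xkc rllv krta hyy zgaqx oprt kgzlw dgegl sfzyp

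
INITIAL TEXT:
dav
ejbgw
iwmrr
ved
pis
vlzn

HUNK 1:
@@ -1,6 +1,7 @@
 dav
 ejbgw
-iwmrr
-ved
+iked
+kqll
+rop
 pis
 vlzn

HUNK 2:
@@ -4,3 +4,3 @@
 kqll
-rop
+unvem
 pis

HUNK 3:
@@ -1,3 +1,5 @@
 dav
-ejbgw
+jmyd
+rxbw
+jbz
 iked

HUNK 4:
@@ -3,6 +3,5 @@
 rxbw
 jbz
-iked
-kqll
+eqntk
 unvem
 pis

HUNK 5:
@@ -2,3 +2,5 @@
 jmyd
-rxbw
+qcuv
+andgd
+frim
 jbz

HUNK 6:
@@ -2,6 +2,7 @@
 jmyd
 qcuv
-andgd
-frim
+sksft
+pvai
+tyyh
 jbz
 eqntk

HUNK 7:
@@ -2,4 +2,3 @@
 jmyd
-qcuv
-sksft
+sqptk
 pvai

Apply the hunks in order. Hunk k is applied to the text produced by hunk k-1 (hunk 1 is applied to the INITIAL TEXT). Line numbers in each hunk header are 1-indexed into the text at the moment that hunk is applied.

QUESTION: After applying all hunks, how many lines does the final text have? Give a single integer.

Answer: 10

Derivation:
Hunk 1: at line 1 remove [iwmrr,ved] add [iked,kqll,rop] -> 7 lines: dav ejbgw iked kqll rop pis vlzn
Hunk 2: at line 4 remove [rop] add [unvem] -> 7 lines: dav ejbgw iked kqll unvem pis vlzn
Hunk 3: at line 1 remove [ejbgw] add [jmyd,rxbw,jbz] -> 9 lines: dav jmyd rxbw jbz iked kqll unvem pis vlzn
Hunk 4: at line 3 remove [iked,kqll] add [eqntk] -> 8 lines: dav jmyd rxbw jbz eqntk unvem pis vlzn
Hunk 5: at line 2 remove [rxbw] add [qcuv,andgd,frim] -> 10 lines: dav jmyd qcuv andgd frim jbz eqntk unvem pis vlzn
Hunk 6: at line 2 remove [andgd,frim] add [sksft,pvai,tyyh] -> 11 lines: dav jmyd qcuv sksft pvai tyyh jbz eqntk unvem pis vlzn
Hunk 7: at line 2 remove [qcuv,sksft] add [sqptk] -> 10 lines: dav jmyd sqptk pvai tyyh jbz eqntk unvem pis vlzn
Final line count: 10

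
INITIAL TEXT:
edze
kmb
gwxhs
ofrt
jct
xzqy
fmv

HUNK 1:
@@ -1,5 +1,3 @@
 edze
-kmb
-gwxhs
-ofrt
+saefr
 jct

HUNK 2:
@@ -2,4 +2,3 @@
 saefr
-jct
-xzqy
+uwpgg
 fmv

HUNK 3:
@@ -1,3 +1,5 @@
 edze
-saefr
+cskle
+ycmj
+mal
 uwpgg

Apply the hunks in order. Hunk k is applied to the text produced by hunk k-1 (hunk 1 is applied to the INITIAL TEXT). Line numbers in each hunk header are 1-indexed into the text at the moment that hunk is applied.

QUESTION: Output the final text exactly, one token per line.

Hunk 1: at line 1 remove [kmb,gwxhs,ofrt] add [saefr] -> 5 lines: edze saefr jct xzqy fmv
Hunk 2: at line 2 remove [jct,xzqy] add [uwpgg] -> 4 lines: edze saefr uwpgg fmv
Hunk 3: at line 1 remove [saefr] add [cskle,ycmj,mal] -> 6 lines: edze cskle ycmj mal uwpgg fmv

Answer: edze
cskle
ycmj
mal
uwpgg
fmv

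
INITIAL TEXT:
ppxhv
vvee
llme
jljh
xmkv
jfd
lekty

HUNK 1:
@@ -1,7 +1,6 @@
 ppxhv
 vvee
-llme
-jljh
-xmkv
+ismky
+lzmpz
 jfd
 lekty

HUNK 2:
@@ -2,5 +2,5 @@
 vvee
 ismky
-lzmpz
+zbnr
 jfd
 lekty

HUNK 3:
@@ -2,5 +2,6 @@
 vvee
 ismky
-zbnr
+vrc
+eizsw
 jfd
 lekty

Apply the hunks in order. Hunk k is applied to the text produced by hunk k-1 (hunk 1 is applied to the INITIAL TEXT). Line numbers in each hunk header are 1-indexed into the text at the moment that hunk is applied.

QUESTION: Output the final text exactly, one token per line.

Answer: ppxhv
vvee
ismky
vrc
eizsw
jfd
lekty

Derivation:
Hunk 1: at line 1 remove [llme,jljh,xmkv] add [ismky,lzmpz] -> 6 lines: ppxhv vvee ismky lzmpz jfd lekty
Hunk 2: at line 2 remove [lzmpz] add [zbnr] -> 6 lines: ppxhv vvee ismky zbnr jfd lekty
Hunk 3: at line 2 remove [zbnr] add [vrc,eizsw] -> 7 lines: ppxhv vvee ismky vrc eizsw jfd lekty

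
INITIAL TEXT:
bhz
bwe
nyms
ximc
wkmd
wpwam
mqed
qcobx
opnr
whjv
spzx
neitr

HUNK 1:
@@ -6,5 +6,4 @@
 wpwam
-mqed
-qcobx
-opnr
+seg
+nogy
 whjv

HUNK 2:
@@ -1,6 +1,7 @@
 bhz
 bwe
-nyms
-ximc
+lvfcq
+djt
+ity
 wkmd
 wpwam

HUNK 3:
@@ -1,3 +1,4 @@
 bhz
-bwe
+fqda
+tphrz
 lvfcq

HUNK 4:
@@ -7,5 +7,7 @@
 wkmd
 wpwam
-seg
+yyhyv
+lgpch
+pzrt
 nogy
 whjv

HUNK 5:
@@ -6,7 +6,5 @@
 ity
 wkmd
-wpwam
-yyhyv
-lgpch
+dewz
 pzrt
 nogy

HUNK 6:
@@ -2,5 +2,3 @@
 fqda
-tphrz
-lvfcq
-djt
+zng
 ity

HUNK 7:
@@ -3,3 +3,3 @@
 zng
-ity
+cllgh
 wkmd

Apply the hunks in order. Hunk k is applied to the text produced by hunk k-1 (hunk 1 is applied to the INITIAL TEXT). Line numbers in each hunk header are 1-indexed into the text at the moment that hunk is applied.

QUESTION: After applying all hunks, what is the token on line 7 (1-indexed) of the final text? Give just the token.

Hunk 1: at line 6 remove [mqed,qcobx,opnr] add [seg,nogy] -> 11 lines: bhz bwe nyms ximc wkmd wpwam seg nogy whjv spzx neitr
Hunk 2: at line 1 remove [nyms,ximc] add [lvfcq,djt,ity] -> 12 lines: bhz bwe lvfcq djt ity wkmd wpwam seg nogy whjv spzx neitr
Hunk 3: at line 1 remove [bwe] add [fqda,tphrz] -> 13 lines: bhz fqda tphrz lvfcq djt ity wkmd wpwam seg nogy whjv spzx neitr
Hunk 4: at line 7 remove [seg] add [yyhyv,lgpch,pzrt] -> 15 lines: bhz fqda tphrz lvfcq djt ity wkmd wpwam yyhyv lgpch pzrt nogy whjv spzx neitr
Hunk 5: at line 6 remove [wpwam,yyhyv,lgpch] add [dewz] -> 13 lines: bhz fqda tphrz lvfcq djt ity wkmd dewz pzrt nogy whjv spzx neitr
Hunk 6: at line 2 remove [tphrz,lvfcq,djt] add [zng] -> 11 lines: bhz fqda zng ity wkmd dewz pzrt nogy whjv spzx neitr
Hunk 7: at line 3 remove [ity] add [cllgh] -> 11 lines: bhz fqda zng cllgh wkmd dewz pzrt nogy whjv spzx neitr
Final line 7: pzrt

Answer: pzrt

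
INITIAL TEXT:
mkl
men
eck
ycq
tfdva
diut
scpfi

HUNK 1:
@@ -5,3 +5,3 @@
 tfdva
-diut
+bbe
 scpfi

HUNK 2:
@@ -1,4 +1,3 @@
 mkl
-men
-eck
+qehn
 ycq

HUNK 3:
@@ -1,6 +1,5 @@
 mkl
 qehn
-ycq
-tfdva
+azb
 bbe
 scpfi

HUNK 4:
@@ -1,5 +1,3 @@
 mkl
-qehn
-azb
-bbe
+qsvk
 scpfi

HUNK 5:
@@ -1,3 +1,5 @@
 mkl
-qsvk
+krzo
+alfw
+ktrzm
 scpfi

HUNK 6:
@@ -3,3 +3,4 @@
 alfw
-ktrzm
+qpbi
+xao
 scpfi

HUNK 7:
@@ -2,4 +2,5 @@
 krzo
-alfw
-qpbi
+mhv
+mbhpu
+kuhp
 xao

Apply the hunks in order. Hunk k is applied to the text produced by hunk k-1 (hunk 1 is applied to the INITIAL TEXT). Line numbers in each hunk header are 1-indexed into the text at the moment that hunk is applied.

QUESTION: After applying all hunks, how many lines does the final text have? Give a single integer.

Hunk 1: at line 5 remove [diut] add [bbe] -> 7 lines: mkl men eck ycq tfdva bbe scpfi
Hunk 2: at line 1 remove [men,eck] add [qehn] -> 6 lines: mkl qehn ycq tfdva bbe scpfi
Hunk 3: at line 1 remove [ycq,tfdva] add [azb] -> 5 lines: mkl qehn azb bbe scpfi
Hunk 4: at line 1 remove [qehn,azb,bbe] add [qsvk] -> 3 lines: mkl qsvk scpfi
Hunk 5: at line 1 remove [qsvk] add [krzo,alfw,ktrzm] -> 5 lines: mkl krzo alfw ktrzm scpfi
Hunk 6: at line 3 remove [ktrzm] add [qpbi,xao] -> 6 lines: mkl krzo alfw qpbi xao scpfi
Hunk 7: at line 2 remove [alfw,qpbi] add [mhv,mbhpu,kuhp] -> 7 lines: mkl krzo mhv mbhpu kuhp xao scpfi
Final line count: 7

Answer: 7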